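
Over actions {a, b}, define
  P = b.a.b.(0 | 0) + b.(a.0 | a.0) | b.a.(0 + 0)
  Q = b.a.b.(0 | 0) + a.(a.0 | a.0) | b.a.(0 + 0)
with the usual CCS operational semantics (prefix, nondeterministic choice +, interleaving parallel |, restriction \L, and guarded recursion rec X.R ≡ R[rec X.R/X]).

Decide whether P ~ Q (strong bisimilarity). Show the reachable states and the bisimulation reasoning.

P's transition system — 18 states:
  s0 = b.a.b.(0 | 0) + b.(a.0 | a.0) | b.a.(0 + 0) ⊢ —b→ s1, —b→ s2, —b→ s3
  s1 = a.0 | a.0 | b.a.(0 + 0) ⊢ —a→ s4, —a→ s5, —b→ s6
  s2 = a.b.(0 | 0) ⊢ —a→ s7
  s3 = b.(a.0 | a.0) | a.(0 + 0) ⊢ —a→ s8, —b→ s6
  s4 = 0 | a.0 | b.a.(0 + 0) ⊢ —a→ s9, —b→ s10
  s5 = a.0 | 0 | b.a.(0 + 0) ⊢ —a→ s9, —b→ s11
  s6 = a.0 | a.0 | a.(0 + 0) ⊢ —a→ s10, —a→ s11, —a→ s12
  s7 = b.(0 | 0) ⊢ —b→ s13
  s8 = b.(a.0 | a.0) | (0 + 0) ⊢ —b→ s12
  s9 = 0 | 0 | b.a.(0 + 0) ⊢ —b→ s14
  s10 = 0 | a.0 | a.(0 + 0) ⊢ —a→ s14, —a→ s15
  s11 = a.0 | 0 | a.(0 + 0) ⊢ —a→ s14, —a→ s16
  s12 = a.0 | a.0 | (0 + 0) ⊢ —a→ s15, —a→ s16
  s13 = 0 | 0 ⊢ ∅
  s14 = 0 | 0 | a.(0 + 0) ⊢ —a→ s17
  s15 = 0 | a.0 | (0 + 0) ⊢ —a→ s17
  s16 = a.0 | 0 | (0 + 0) ⊢ —a→ s17
  s17 = 0 | 0 | (0 + 0) ⊢ ∅
Q's transition system — 18 states:
  t0 = b.a.b.(0 | 0) + a.(a.0 | a.0) | b.a.(0 + 0) ⊢ —a→ t1, —b→ t2, —b→ t3
  t1 = a.0 | a.0 | b.a.(0 + 0) ⊢ —a→ t4, —a→ t5, —b→ t6
  t2 = a.(a.0 | a.0) | a.(0 + 0) ⊢ —a→ t6, —a→ t7
  t3 = a.b.(0 | 0) ⊢ —a→ t8
  t4 = 0 | a.0 | b.a.(0 + 0) ⊢ —a→ t9, —b→ t10
  t5 = a.0 | 0 | b.a.(0 + 0) ⊢ —a→ t9, —b→ t11
  t6 = a.0 | a.0 | a.(0 + 0) ⊢ —a→ t10, —a→ t11, —a→ t12
  t7 = a.(a.0 | a.0) | (0 + 0) ⊢ —a→ t12
  t8 = b.(0 | 0) ⊢ —b→ t13
  t9 = 0 | 0 | b.a.(0 + 0) ⊢ —b→ t14
  t10 = 0 | a.0 | a.(0 + 0) ⊢ —a→ t14, —a→ t15
  t11 = a.0 | 0 | a.(0 + 0) ⊢ —a→ t14, —a→ t16
  t12 = a.0 | a.0 | (0 + 0) ⊢ —a→ t15, —a→ t16
  t13 = 0 | 0 ⊢ ∅
  t14 = 0 | 0 | a.(0 + 0) ⊢ —a→ t17
  t15 = 0 | a.0 | (0 + 0) ⊢ —a→ t17
  t16 = a.0 | 0 | (0 + 0) ⊢ —a→ t17
  t17 = 0 | 0 | (0 + 0) ⊢ ∅
Partition-refinement fixed point:
  B0 = {s0}
  B1 = {s1, t1}
  B2 = {s4, s5, t4, t5}
  B3 = {s10, s11, s12, t10, t11, t12}
  B4 = {s14, s15, s16, t14, t15, t16}
  B5 = {s13, s17, t13, t17}
  B6 = {s9, t9}
  B7 = {s6, t6, t7}
  B8 = {s2, t3}
  B9 = {s7, t8}
  B10 = {s3}
  B11 = {s8}
  B12 = {t0}
  B13 = {t2}
s0 ∈ B0, t0 ∈ B12 → different blocks

P ≁ Q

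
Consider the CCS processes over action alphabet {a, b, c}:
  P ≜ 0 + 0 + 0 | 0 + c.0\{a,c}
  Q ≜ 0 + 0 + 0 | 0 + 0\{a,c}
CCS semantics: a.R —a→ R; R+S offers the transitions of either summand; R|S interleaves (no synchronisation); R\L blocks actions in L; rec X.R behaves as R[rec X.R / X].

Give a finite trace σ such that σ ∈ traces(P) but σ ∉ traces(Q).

c

LTS(P): 2 reachable states
  p0 = 0 + 0 + 0 | 0 + c.0\{a,c} → —c→ p1
  p1 = 0\{a,c} → (no moves)
LTS(Q): 1 reachable states
  q0 = 0 + 0 + 0 | 0 + 0\{a,c} → (no moves)
Trace ⟨c⟩ through P, begin at {p0}:
  [1] c ⇒ {p1}
  P completes σ.
Trace ⟨c⟩ through Q, begin at {q0}:
  [1] c ⇒ ∅  — Q cannot continue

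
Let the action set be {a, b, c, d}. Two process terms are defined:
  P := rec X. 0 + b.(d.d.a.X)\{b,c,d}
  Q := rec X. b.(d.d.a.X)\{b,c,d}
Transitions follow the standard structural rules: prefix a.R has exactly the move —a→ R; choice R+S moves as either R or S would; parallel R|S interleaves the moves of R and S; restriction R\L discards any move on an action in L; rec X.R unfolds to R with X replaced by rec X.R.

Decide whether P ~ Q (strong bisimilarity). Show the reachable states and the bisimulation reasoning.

YES

P's transition system — 2 states:
  s0 = rec X. 0 + b.(d.d.a.X)\{b,c,d} :: -b-> s1
  s1 = (d.d.a.(rec X. 0 + b.(d.d.a.X)\{b,c,d}))\{b,c,d} :: stopped
Q's transition system — 2 states:
  t0 = rec X. b.(d.d.a.X)\{b,c,d} :: -b-> t1
  t1 = (d.d.a.(rec X. b.(d.d.a.X)\{b,c,d}))\{b,c,d} :: stopped
Coarsest stable partition (strong bisimilarity classes):
  B0 = {s0, t0}
  B1 = {s1, t1}
s0 ∈ B0, t0 ∈ B0 → same block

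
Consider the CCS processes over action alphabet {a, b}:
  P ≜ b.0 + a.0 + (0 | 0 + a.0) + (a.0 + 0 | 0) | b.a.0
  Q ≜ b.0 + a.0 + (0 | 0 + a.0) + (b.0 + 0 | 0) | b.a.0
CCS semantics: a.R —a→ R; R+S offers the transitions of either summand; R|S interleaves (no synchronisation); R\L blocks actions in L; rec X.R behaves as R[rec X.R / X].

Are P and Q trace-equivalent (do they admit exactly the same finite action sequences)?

traces(P) ≠ traces(Q) — witness ⟨ab⟩

LTS(P): 7 reachable states
  m0 = b.0 + a.0 + (0 | 0 + a.0) + (a.0 + 0 | 0) | b.a.0 has moves =a=> m1, =a=> m2, =b=> m1, =b=> m3
  m1 = 0 has moves ·
  m2 = 0 | b.a.0 has moves =b=> m4
  m3 = (a.0 + 0 | 0) | a.0 has moves =a=> m4, =a=> m5
  m4 = 0 | a.0 has moves =a=> m6
  m5 = (a.0 + 0 | 0) | 0 has moves =a=> m6
  m6 = 0 | 0 has moves ·
LTS(Q): 7 reachable states
  n0 = b.0 + a.0 + (0 | 0 + a.0) + (b.0 + 0 | 0) | b.a.0 has moves =a=> n1, =b=> n1, =b=> n2, =b=> n3
  n1 = 0 has moves ·
  n2 = (b.0 + 0 | 0) | a.0 has moves =a=> n4, =b=> n5
  n3 = 0 | b.a.0 has moves =b=> n5
  n4 = (b.0 + 0 | 0) | 0 has moves =b=> n6
  n5 = 0 | a.0 has moves =a=> n6
  n6 = 0 | 0 has moves ·
Executing ab from P (initial set {m0}):
  after a @ step 1: {m1, m2}
  after b @ step 2: {m4}
  — P admits the full trace.
Executing ab from Q (initial set {n0}):
  after a @ step 1: {n1}
  after b @ step 2: no successor for Q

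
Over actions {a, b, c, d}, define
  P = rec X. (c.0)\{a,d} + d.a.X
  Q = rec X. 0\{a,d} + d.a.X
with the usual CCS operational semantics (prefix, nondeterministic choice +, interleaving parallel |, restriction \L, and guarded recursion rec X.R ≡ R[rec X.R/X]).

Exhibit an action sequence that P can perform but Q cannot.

LTS(P): 3 reachable states
  s0 = rec X. (c.0)\{a,d} + d.a.X ⊢ --c--▸ s1, --d--▸ s2
  s1 = 0\{a,d} ⊢ (no moves)
  s2 = a.(rec X. (c.0)\{a,d} + d.a.X) ⊢ --a--▸ s0
LTS(Q): 2 reachable states
  t0 = rec X. 0\{a,d} + d.a.X ⊢ --d--▸ t1
  t1 = a.(rec X. 0\{a,d} + d.a.X) ⊢ --a--▸ t0
Trace ⟨c⟩ through P, begin at {s0}:
  after c @ step 1: {s1}
  ✓ P
Trace ⟨c⟩ through Q, begin at {t0}:
  after c @ step 1: no successor for Q

c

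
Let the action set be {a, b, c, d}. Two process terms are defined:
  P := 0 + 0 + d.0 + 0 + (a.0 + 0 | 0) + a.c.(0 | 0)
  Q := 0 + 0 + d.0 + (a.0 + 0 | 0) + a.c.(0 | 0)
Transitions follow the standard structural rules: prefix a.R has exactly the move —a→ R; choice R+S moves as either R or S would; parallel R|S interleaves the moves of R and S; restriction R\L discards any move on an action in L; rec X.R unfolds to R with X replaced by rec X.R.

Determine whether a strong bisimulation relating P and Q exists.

P ~ Q

LTS(P): 4 reachable states
  p0 = 0 + 0 + d.0 + 0 + (a.0 + 0 | 0) + a.c.(0 | 0) | —a→ p1, —a→ p2, —d→ p1
  p1 = 0 | (no moves)
  p2 = c.(0 | 0) | —c→ p3
  p3 = 0 | 0 | (no moves)
LTS(Q): 4 reachable states
  q0 = 0 + 0 + d.0 + (a.0 + 0 | 0) + a.c.(0 | 0) | —a→ q1, —a→ q2, —d→ q1
  q1 = 0 | (no moves)
  q2 = c.(0 | 0) | —c→ q3
  q3 = 0 | 0 | (no moves)
Partition-refinement fixed point:
  B0 = {p0, q0}
  B1 = {p1, p3, q1, q3}
  B2 = {p2, q2}
p0 ∈ B0, q0 ∈ B0 → same block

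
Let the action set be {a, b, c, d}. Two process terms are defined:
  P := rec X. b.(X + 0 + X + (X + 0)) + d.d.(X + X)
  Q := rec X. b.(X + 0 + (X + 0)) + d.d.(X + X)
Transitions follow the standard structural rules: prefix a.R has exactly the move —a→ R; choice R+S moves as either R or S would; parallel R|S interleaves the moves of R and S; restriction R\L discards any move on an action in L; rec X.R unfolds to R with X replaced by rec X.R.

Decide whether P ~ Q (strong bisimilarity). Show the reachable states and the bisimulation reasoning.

LTS(P): 4 reachable states
  m0 = rec X. b.(X + 0 + X + (X + 0)) + d.d.(X + X) has moves --b--▸ m1, --d--▸ m2
  m1 = (rec X. b.(X + 0 + X + (X + 0)) + d.d.(X + X)) + 0 + (rec X. b.(X + 0 + X + (X + 0)) + d.d.(X + X)) + ((rec X. b.(X + 0 + X + (X + 0)) + d.d.(X + X)) + 0) has moves --b--▸ m1, --d--▸ m2
  m2 = d.((rec X. b.(X + 0 + X + (X + 0)) + d.d.(X + X)) + (rec X. b.(X + 0 + X + (X + 0)) + d.d.(X + X))) has moves --d--▸ m3
  m3 = (rec X. b.(X + 0 + X + (X + 0)) + d.d.(X + X)) + (rec X. b.(X + 0 + X + (X + 0)) + d.d.(X + X)) has moves --b--▸ m1, --d--▸ m2
LTS(Q): 4 reachable states
  n0 = rec X. b.(X + 0 + (X + 0)) + d.d.(X + X) has moves --b--▸ n1, --d--▸ n2
  n1 = (rec X. b.(X + 0 + (X + 0)) + d.d.(X + X)) + 0 + ((rec X. b.(X + 0 + (X + 0)) + d.d.(X + X)) + 0) has moves --b--▸ n1, --d--▸ n2
  n2 = d.((rec X. b.(X + 0 + (X + 0)) + d.d.(X + X)) + (rec X. b.(X + 0 + (X + 0)) + d.d.(X + X))) has moves --d--▸ n3
  n3 = (rec X. b.(X + 0 + (X + 0)) + d.d.(X + X)) + (rec X. b.(X + 0 + (X + 0)) + d.d.(X + X)) has moves --b--▸ n1, --d--▸ n2
Coarsest stable partition (strong bisimilarity classes):
  B0 = {m0, m1, m3, n0, n1, n3}
  B1 = {m2, n2}
m0 ∈ B0, n0 ∈ B0 → same block

bisimilar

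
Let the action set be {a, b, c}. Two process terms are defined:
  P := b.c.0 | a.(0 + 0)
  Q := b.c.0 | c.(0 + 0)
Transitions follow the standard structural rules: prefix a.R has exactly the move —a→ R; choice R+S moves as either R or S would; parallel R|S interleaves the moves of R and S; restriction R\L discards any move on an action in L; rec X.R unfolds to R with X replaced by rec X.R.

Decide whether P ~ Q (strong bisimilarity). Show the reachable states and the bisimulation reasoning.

NO

LTS(P): 6 reachable states
  p0 = b.c.0 | a.(0 + 0) | ··a··> p1, ··b··> p2
  p1 = b.c.0 | (0 + 0) | ··b··> p3
  p2 = c.0 | a.(0 + 0) | ··a··> p3, ··c··> p4
  p3 = c.0 | (0 + 0) | ··c··> p5
  p4 = 0 | a.(0 + 0) | ··a··> p5
  p5 = 0 | (0 + 0) | deadlocked
LTS(Q): 6 reachable states
  q0 = b.c.0 | c.(0 + 0) | ··b··> q1, ··c··> q2
  q1 = c.0 | c.(0 + 0) | ··c··> q3, ··c··> q4
  q2 = b.c.0 | (0 + 0) | ··b··> q4
  q3 = 0 | c.(0 + 0) | ··c··> q5
  q4 = c.0 | (0 + 0) | ··c··> q5
  q5 = 0 | (0 + 0) | deadlocked
Bisimilarity quotient blocks:
  B0 = {p0}
  B1 = {p2}
  B2 = {p3, q3, q4}
  B3 = {p5, q5}
  B4 = {p4}
  B5 = {p1, q2}
  B6 = {q0}
  B7 = {q1}
p0 ∈ B0, q0 ∈ B6 → different blocks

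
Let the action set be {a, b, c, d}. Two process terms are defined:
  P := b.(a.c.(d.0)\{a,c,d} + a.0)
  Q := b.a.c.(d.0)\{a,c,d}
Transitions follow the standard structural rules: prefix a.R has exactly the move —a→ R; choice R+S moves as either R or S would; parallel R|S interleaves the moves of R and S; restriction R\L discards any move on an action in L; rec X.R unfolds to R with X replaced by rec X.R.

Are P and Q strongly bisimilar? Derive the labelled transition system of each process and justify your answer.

NO

Reachable graph of P (5 states):
  u0 = b.(a.c.(d.0)\{a,c,d} + a.0) → =b=> u1
  u1 = a.c.(d.0)\{a,c,d} + a.0 → =a=> u2, =a=> u3
  u2 = 0 → deadlocked
  u3 = c.(d.0)\{a,c,d} → =c=> u4
  u4 = (d.0)\{a,c,d} → deadlocked
Reachable graph of Q (4 states):
  v0 = b.a.c.(d.0)\{a,c,d} → =b=> v1
  v1 = a.c.(d.0)\{a,c,d} → =a=> v2
  v2 = c.(d.0)\{a,c,d} → =c=> v3
  v3 = (d.0)\{a,c,d} → deadlocked
Coarsest stable partition (strong bisimilarity classes):
  B0 = {u0}
  B1 = {u1}
  B2 = {u2, u4, v3}
  B3 = {u3, v2}
  B4 = {v0}
  B5 = {v1}
u0 ∈ B0, v0 ∈ B4 → different blocks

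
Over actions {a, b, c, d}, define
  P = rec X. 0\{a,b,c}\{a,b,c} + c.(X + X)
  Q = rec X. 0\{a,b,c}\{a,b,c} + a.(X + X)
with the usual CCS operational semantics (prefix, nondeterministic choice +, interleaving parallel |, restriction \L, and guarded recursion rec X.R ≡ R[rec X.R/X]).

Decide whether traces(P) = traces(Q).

trace-distinct — witness ⟨c⟩

LTS(P): 2 reachable states
  m0 = rec X. 0\{a,b,c}\{a,b,c} + c.(X + X) has moves =c=> m1
  m1 = (rec X. 0\{a,b,c}\{a,b,c} + c.(X + X)) + (rec X. 0\{a,b,c}\{a,b,c} + c.(X + X)) has moves =c=> m1
LTS(Q): 2 reachable states
  n0 = rec X. 0\{a,b,c}\{a,b,c} + a.(X + X) has moves =a=> n1
  n1 = (rec X. 0\{a,b,c}\{a,b,c} + a.(X + X)) + (rec X. 0\{a,b,c}\{a,b,c} + a.(X + X)) has moves =a=> n1
Trace ⟨c⟩ through P, begin at {m0}:
  after c @ step 1: {m1}
  P completes σ.
Trace ⟨c⟩ through Q, begin at {n0}:
  after c @ step 1: ∅  — Q cannot continue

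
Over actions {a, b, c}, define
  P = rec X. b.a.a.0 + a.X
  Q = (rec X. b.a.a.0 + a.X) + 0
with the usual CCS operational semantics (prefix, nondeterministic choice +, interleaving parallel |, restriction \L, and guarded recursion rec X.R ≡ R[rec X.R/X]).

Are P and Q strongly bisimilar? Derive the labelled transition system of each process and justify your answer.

LTS(P): 4 reachable states
  p0 = rec X. b.a.a.0 + a.X ⊢ —a→ p0, —b→ p1
  p1 = a.a.0 ⊢ —a→ p2
  p2 = a.0 ⊢ —a→ p3
  p3 = 0 ⊢ deadlocked
LTS(Q): 5 reachable states
  q0 = (rec X. b.a.a.0 + a.X) + 0 ⊢ —a→ q1, —b→ q2
  q1 = rec X. b.a.a.0 + a.X ⊢ —a→ q1, —b→ q2
  q2 = a.a.0 ⊢ —a→ q3
  q3 = a.0 ⊢ —a→ q4
  q4 = 0 ⊢ deadlocked
Bisimilarity quotient blocks:
  B0 = {p0, q0, q1}
  B1 = {p1, q2}
  B2 = {p2, q3}
  B3 = {p3, q4}
p0 ∈ B0, q0 ∈ B0 → same block

YES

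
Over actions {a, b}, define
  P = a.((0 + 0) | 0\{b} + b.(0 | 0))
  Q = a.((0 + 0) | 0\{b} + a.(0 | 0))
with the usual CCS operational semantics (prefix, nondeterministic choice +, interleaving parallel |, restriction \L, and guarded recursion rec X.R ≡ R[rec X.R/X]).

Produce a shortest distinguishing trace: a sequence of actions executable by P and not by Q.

P's transition system — 3 states:
  m0 = a.((0 + 0) | 0\{b} + b.(0 | 0)) :: ··a··> m1
  m1 = (0 + 0) | 0\{b} + b.(0 | 0) :: ··b··> m2
  m2 = 0 | 0 :: stopped
Q's transition system — 3 states:
  n0 = a.((0 + 0) | 0\{b} + a.(0 | 0)) :: ··a··> n1
  n1 = (0 + 0) | 0\{b} + a.(0 | 0) :: ··a··> n2
  n2 = 0 | 0 :: stopped
Run σ = ⟨ab⟩ on P: start {m0}
  [1] a ⇒ {m1}
  [2] b ⇒ {m2}
  P completes σ.
Run σ = ⟨ab⟩ on Q: start {n0}
  [1] a ⇒ {n1}
  [2] b ⇒ ∅  — Q cannot continue

ab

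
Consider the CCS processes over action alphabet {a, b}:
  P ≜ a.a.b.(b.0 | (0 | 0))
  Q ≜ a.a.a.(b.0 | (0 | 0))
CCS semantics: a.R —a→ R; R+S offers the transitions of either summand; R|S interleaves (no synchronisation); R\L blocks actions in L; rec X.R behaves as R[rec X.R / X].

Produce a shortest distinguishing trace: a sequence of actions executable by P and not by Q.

LTS(P): 5 reachable states
  m0 = a.a.b.(b.0 | (0 | 0)) :: -a-> m1
  m1 = a.b.(b.0 | (0 | 0)) :: -a-> m2
  m2 = b.(b.0 | (0 | 0)) :: -b-> m3
  m3 = b.0 | (0 | 0) :: -b-> m4
  m4 = 0 | (0 | 0) :: stopped
LTS(Q): 5 reachable states
  n0 = a.a.a.(b.0 | (0 | 0)) :: -a-> n1
  n1 = a.a.(b.0 | (0 | 0)) :: -a-> n2
  n2 = a.(b.0 | (0 | 0)) :: -a-> n3
  n3 = b.0 | (0 | 0) :: -b-> n4
  n4 = 0 | (0 | 0) :: stopped
Trace ⟨aab⟩ through P, begin at {m0}:
  after a @ step 1: {m1}
  after a @ step 2: {m2}
  after b @ step 3: {m3}
  ✓ P
Trace ⟨aab⟩ through Q, begin at {n0}:
  after a @ step 1: {n1}
  after a @ step 2: {n2}
  after b @ step 3: ∅ (Q stuck)

aab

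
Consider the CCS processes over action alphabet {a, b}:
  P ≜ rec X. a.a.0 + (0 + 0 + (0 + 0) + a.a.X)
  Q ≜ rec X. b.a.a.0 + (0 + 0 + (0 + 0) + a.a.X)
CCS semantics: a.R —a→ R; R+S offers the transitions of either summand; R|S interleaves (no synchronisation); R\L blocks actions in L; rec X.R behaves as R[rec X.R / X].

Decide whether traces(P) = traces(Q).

trace-distinct — witness ⟨b⟩

Reachable graph of P (4 states):
  m0 = rec X. a.a.0 + (0 + 0 + (0 + 0) + a.a.X) has moves ··a··> m1, ··a··> m2
  m1 = a.(rec X. a.a.0 + (0 + 0 + (0 + 0) + a.a.X)) has moves ··a··> m0
  m2 = a.0 has moves ··a··> m3
  m3 = 0 has moves ∅
Reachable graph of Q (5 states):
  n0 = rec X. b.a.a.0 + (0 + 0 + (0 + 0) + a.a.X) has moves ··a··> n1, ··b··> n2
  n1 = a.(rec X. b.a.a.0 + (0 + 0 + (0 + 0) + a.a.X)) has moves ··a··> n0
  n2 = a.a.0 has moves ··a··> n3
  n3 = a.0 has moves ··a··> n4
  n4 = 0 has moves ∅
Run σ = ⟨b⟩ on Q: start {n0}
  [1] b ⇒ {n2}
  Q completes σ.
Run σ = ⟨b⟩ on P: start {m0}
  [1] b ⇒ ∅  — P cannot continue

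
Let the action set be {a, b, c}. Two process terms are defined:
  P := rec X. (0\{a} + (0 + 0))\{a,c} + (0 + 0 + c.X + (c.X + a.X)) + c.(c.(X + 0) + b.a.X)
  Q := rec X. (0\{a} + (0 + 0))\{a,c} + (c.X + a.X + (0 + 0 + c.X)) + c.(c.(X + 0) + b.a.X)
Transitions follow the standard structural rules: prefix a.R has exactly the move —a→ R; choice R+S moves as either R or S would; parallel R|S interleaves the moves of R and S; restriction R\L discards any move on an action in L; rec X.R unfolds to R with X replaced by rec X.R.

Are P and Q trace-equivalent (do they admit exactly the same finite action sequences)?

traces(P) = traces(Q)

P's transition system — 4 states:
  m0 = rec X. (0\{a} + (0 + 0))\{a,c} + (0 + 0 + c.X + (c.X + a.X)) + c.(c.(X + 0) + b.a.X) has moves =a=> m0, =c=> m0, =c=> m1
  m1 = c.((rec X. (0\{a} + (0 + 0))\{a,c} + (0 + 0 + c.X + (c.X + a.X)) + c.(c.(X + 0) + b.a.X)) + 0) + b.a.(rec X. (0\{a} + (0 + 0))\{a,c} + (0 + 0 + c.X + (c.X + a.X)) + c.(c.(X + 0) + b.a.X)) has moves =b=> m2, =c=> m3
  m2 = a.(rec X. (0\{a} + (0 + 0))\{a,c} + (0 + 0 + c.X + (c.X + a.X)) + c.(c.(X + 0) + b.a.X)) has moves =a=> m0
  m3 = (rec X. (0\{a} + (0 + 0))\{a,c} + (0 + 0 + c.X + (c.X + a.X)) + c.(c.(X + 0) + b.a.X)) + 0 has moves =a=> m0, =c=> m0, =c=> m1
Q's transition system — 4 states:
  n0 = rec X. (0\{a} + (0 + 0))\{a,c} + (c.X + a.X + (0 + 0 + c.X)) + c.(c.(X + 0) + b.a.X) has moves =a=> n0, =c=> n0, =c=> n1
  n1 = c.((rec X. (0\{a} + (0 + 0))\{a,c} + (c.X + a.X + (0 + 0 + c.X)) + c.(c.(X + 0) + b.a.X)) + 0) + b.a.(rec X. (0\{a} + (0 + 0))\{a,c} + (c.X + a.X + (0 + 0 + c.X)) + c.(c.(X + 0) + b.a.X)) has moves =b=> n2, =c=> n3
  n2 = a.(rec X. (0\{a} + (0 + 0))\{a,c} + (c.X + a.X + (0 + 0 + c.X)) + c.(c.(X + 0) + b.a.X)) has moves =a=> n0
  n3 = (rec X. (0\{a} + (0 + 0))\{a,c} + (c.X + a.X + (0 + 0 + c.X)) + c.(c.(X + 0) + b.a.X)) + 0 has moves =a=> n0, =c=> n0, =c=> n1
Bisimilarity quotient blocks:
  B0 = {m0, m3, n0, n3}
  B1 = {m1, n1}
  B2 = {m2, n2}
m0 ∈ B0, n0 ∈ B0 → same block
Bisimilar ⇒ trace-equivalent.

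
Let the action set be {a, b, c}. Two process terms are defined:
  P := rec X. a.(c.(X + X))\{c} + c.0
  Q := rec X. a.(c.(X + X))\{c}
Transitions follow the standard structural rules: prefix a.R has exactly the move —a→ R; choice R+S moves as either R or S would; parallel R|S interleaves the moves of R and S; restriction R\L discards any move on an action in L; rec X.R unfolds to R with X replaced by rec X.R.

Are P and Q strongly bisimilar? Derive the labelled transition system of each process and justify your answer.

NO

P's transition system — 3 states:
  m0 = rec X. a.(c.(X + X))\{c} + c.0 ⊢ —a→ m1, —c→ m2
  m1 = (c.((rec X. a.(c.(X + X))\{c} + c.0) + (rec X. a.(c.(X + X))\{c} + c.0)))\{c} ⊢ ∅
  m2 = 0 ⊢ ∅
Q's transition system — 2 states:
  n0 = rec X. a.(c.(X + X))\{c} ⊢ —a→ n1
  n1 = (c.((rec X. a.(c.(X + X))\{c}) + (rec X. a.(c.(X + X))\{c})))\{c} ⊢ ∅
Partition-refinement fixed point:
  B0 = {m0}
  B1 = {m1, m2, n1}
  B2 = {n0}
m0 ∈ B0, n0 ∈ B2 → different blocks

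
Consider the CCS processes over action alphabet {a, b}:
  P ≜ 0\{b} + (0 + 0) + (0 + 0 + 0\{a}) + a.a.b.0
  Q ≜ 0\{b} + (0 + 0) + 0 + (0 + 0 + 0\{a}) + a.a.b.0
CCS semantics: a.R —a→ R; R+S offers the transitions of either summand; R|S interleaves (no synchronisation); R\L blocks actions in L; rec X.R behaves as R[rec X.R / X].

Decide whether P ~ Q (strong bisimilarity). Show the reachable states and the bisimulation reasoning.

LTS(P): 4 reachable states
  s0 = 0\{b} + (0 + 0) + (0 + 0 + 0\{a}) + a.a.b.0 | ··a··> s1
  s1 = a.b.0 | ··a··> s2
  s2 = b.0 | ··b··> s3
  s3 = 0 | ·
LTS(Q): 4 reachable states
  t0 = 0\{b} + (0 + 0) + 0 + (0 + 0 + 0\{a}) + a.a.b.0 | ··a··> t1
  t1 = a.b.0 | ··a··> t2
  t2 = b.0 | ··b··> t3
  t3 = 0 | ·
Partition-refinement fixed point:
  B0 = {s0, t0}
  B1 = {s1, t1}
  B2 = {s2, t2}
  B3 = {s3, t3}
s0 ∈ B0, t0 ∈ B0 → same block

bisimilar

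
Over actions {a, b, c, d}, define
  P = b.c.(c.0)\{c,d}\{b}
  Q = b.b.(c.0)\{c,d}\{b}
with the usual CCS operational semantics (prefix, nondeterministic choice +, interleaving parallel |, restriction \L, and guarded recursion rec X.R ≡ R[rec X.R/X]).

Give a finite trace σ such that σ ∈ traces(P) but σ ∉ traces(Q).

LTS(P): 3 reachable states
  p0 = b.c.(c.0)\{c,d}\{b} has moves -b-> p1
  p1 = c.(c.0)\{c,d}\{b} has moves -c-> p2
  p2 = (c.0)\{c,d}\{b} has moves ·
LTS(Q): 3 reachable states
  q0 = b.b.(c.0)\{c,d}\{b} has moves -b-> q1
  q1 = b.(c.0)\{c,d}\{b} has moves -b-> q2
  q2 = (c.0)\{c,d}\{b} has moves ·
Trace ⟨bc⟩ through P, begin at {p0}:
  step 1 (b): {p1}
  step 2 (c): {p2}
  ✓ P
Trace ⟨bc⟩ through Q, begin at {q0}:
  step 1 (b): {q1}
  step 2 (c): no successor for Q

bc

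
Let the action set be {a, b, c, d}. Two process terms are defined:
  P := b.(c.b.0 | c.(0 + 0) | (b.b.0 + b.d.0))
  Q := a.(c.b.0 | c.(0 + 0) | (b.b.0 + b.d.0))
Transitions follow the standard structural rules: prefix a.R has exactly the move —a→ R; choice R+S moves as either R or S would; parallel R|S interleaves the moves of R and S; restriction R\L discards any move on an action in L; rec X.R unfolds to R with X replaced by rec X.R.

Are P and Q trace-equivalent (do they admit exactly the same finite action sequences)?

NO — witness ⟨b⟩

LTS(P): 25 reachable states
  s0 = b.(c.b.0 | c.(0 + 0) | (b.b.0 + b.d.0)) :: —b→ s1
  s1 = c.b.0 | c.(0 + 0) | (b.b.0 + b.d.0) :: —b→ s2, —b→ s3, —c→ s4, —c→ s5
  s2 = c.b.0 | c.(0 + 0) | b.0 :: —b→ s6, —c→ s7, —c→ s8
  s3 = c.b.0 | c.(0 + 0) | d.0 :: —c→ s10, —c→ s9, —d→ s6
  s4 = b.0 | c.(0 + 0) | (b.b.0 + b.d.0) :: —b→ s11, —b→ s7, —b→ s9, —c→ s12
  s5 = c.b.0 | (0 + 0) | (b.b.0 + b.d.0) :: —b→ s10, —b→ s8, —c→ s12
  s6 = c.b.0 | c.(0 + 0) | 0 :: —c→ s13, —c→ s14
  s7 = b.0 | c.(0 + 0) | b.0 :: —b→ s13, —b→ s15, —c→ s16
  s8 = c.b.0 | (0 + 0) | b.0 :: —b→ s14, —c→ s16
  s9 = b.0 | c.(0 + 0) | d.0 :: —b→ s17, —c→ s18, —d→ s13
  s10 = c.b.0 | (0 + 0) | d.0 :: —c→ s18, —d→ s14
  s11 = 0 | c.(0 + 0) | (b.b.0 + b.d.0) :: —b→ s15, —b→ s17, —c→ s19
  s12 = b.0 | (0 + 0) | (b.b.0 + b.d.0) :: —b→ s16, —b→ s18, —b→ s19
  s13 = b.0 | c.(0 + 0) | 0 :: —b→ s20, —c→ s21
  s14 = c.b.0 | (0 + 0) | 0 :: —c→ s21
  s15 = 0 | c.(0 + 0) | b.0 :: —b→ s20, —c→ s22
  s16 = b.0 | (0 + 0) | b.0 :: —b→ s21, —b→ s22
  s17 = 0 | c.(0 + 0) | d.0 :: —c→ s23, —d→ s20
  s18 = b.0 | (0 + 0) | d.0 :: —b→ s23, —d→ s21
  s19 = 0 | (0 + 0) | (b.b.0 + b.d.0) :: —b→ s22, —b→ s23
  s20 = 0 | c.(0 + 0) | 0 :: —c→ s24
  s21 = b.0 | (0 + 0) | 0 :: —b→ s24
  s22 = 0 | (0 + 0) | b.0 :: —b→ s24
  s23 = 0 | (0 + 0) | d.0 :: —d→ s24
  s24 = 0 | (0 + 0) | 0 :: (no moves)
LTS(Q): 25 reachable states
  t0 = a.(c.b.0 | c.(0 + 0) | (b.b.0 + b.d.0)) :: —a→ t1
  t1 = c.b.0 | c.(0 + 0) | (b.b.0 + b.d.0) :: —b→ t2, —b→ t3, —c→ t4, —c→ t5
  t2 = c.b.0 | c.(0 + 0) | b.0 :: —b→ t6, —c→ t7, —c→ t8
  t3 = c.b.0 | c.(0 + 0) | d.0 :: —c→ t10, —c→ t9, —d→ t6
  t4 = b.0 | c.(0 + 0) | (b.b.0 + b.d.0) :: —b→ t11, —b→ t7, —b→ t9, —c→ t12
  t5 = c.b.0 | (0 + 0) | (b.b.0 + b.d.0) :: —b→ t10, —b→ t8, —c→ t12
  t6 = c.b.0 | c.(0 + 0) | 0 :: —c→ t13, —c→ t14
  t7 = b.0 | c.(0 + 0) | b.0 :: —b→ t13, —b→ t15, —c→ t16
  t8 = c.b.0 | (0 + 0) | b.0 :: —b→ t14, —c→ t16
  t9 = b.0 | c.(0 + 0) | d.0 :: —b→ t17, —c→ t18, —d→ t13
  t10 = c.b.0 | (0 + 0) | d.0 :: —c→ t18, —d→ t14
  t11 = 0 | c.(0 + 0) | (b.b.0 + b.d.0) :: —b→ t15, —b→ t17, —c→ t19
  t12 = b.0 | (0 + 0) | (b.b.0 + b.d.0) :: —b→ t16, —b→ t18, —b→ t19
  t13 = b.0 | c.(0 + 0) | 0 :: —b→ t20, —c→ t21
  t14 = c.b.0 | (0 + 0) | 0 :: —c→ t21
  t15 = 0 | c.(0 + 0) | b.0 :: —b→ t20, —c→ t22
  t16 = b.0 | (0 + 0) | b.0 :: —b→ t21, —b→ t22
  t17 = 0 | c.(0 + 0) | d.0 :: —c→ t23, —d→ t20
  t18 = b.0 | (0 + 0) | d.0 :: —b→ t23, —d→ t21
  t19 = 0 | (0 + 0) | (b.b.0 + b.d.0) :: —b→ t22, —b→ t23
  t20 = 0 | c.(0 + 0) | 0 :: —c→ t24
  t21 = b.0 | (0 + 0) | 0 :: —b→ t24
  t22 = 0 | (0 + 0) | b.0 :: —b→ t24
  t23 = 0 | (0 + 0) | d.0 :: —d→ t24
  t24 = 0 | (0 + 0) | 0 :: (no moves)
Run σ = ⟨b⟩ on P: start {s0}
  step 1 (b): {s1}
  P completes σ.
Run σ = ⟨b⟩ on Q: start {t0}
  step 1 (b): ∅ (Q stuck)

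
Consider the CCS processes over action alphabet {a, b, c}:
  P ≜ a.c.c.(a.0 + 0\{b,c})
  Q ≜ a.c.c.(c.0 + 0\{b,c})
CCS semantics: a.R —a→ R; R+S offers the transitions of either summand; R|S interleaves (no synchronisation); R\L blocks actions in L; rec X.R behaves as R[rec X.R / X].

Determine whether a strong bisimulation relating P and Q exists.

not bisimilar

LTS(P): 5 reachable states
  u0 = a.c.c.(a.0 + 0\{b,c}) :: ··a··> u1
  u1 = c.c.(a.0 + 0\{b,c}) :: ··c··> u2
  u2 = c.(a.0 + 0\{b,c}) :: ··c··> u3
  u3 = a.0 + 0\{b,c} :: ··a··> u4
  u4 = 0 :: deadlocked
LTS(Q): 5 reachable states
  v0 = a.c.c.(c.0 + 0\{b,c}) :: ··a··> v1
  v1 = c.c.(c.0 + 0\{b,c}) :: ··c··> v2
  v2 = c.(c.0 + 0\{b,c}) :: ··c··> v3
  v3 = c.0 + 0\{b,c} :: ··c··> v4
  v4 = 0 :: deadlocked
Bisimilarity quotient blocks:
  B0 = {u0}
  B1 = {u1}
  B2 = {u2}
  B3 = {u3}
  B4 = {u4, v4}
  B5 = {v0}
  B6 = {v1}
  B7 = {v2}
  B8 = {v3}
u0 ∈ B0, v0 ∈ B5 → different blocks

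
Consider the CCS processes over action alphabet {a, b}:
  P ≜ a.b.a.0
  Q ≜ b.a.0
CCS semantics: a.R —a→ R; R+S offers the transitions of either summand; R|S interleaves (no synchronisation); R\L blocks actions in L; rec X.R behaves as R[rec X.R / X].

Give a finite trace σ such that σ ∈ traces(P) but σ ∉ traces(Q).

P's transition system — 4 states:
  u0 = a.b.a.0 ⊢ —a→ u1
  u1 = b.a.0 ⊢ —b→ u2
  u2 = a.0 ⊢ —a→ u3
  u3 = 0 ⊢ deadlocked
Q's transition system — 3 states:
  v0 = b.a.0 ⊢ —b→ v1
  v1 = a.0 ⊢ —a→ v2
  v2 = 0 ⊢ deadlocked
Executing a from P (initial set {u0}):
  step 1 (a): {u1}
  — P admits the full trace.
Executing a from Q (initial set {v0}):
  step 1 (a): ∅  — Q cannot continue

a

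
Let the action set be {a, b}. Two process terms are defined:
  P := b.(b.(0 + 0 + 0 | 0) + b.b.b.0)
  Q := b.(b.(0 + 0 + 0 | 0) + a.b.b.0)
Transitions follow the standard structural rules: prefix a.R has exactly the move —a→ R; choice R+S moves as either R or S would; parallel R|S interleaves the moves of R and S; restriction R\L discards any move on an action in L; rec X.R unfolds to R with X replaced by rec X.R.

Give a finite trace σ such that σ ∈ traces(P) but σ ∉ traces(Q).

P's transition system — 6 states:
  s0 = b.(b.(0 + 0 + 0 | 0) + b.b.b.0) :: —b→ s1
  s1 = b.(0 + 0 + 0 | 0) + b.b.b.0 :: —b→ s2, —b→ s3
  s2 = 0 + 0 + 0 | 0 :: stopped
  s3 = b.b.0 :: —b→ s4
  s4 = b.0 :: —b→ s5
  s5 = 0 :: stopped
Q's transition system — 6 states:
  t0 = b.(b.(0 + 0 + 0 | 0) + a.b.b.0) :: —b→ t1
  t1 = b.(0 + 0 + 0 | 0) + a.b.b.0 :: —a→ t2, —b→ t3
  t2 = b.b.0 :: —b→ t4
  t3 = 0 + 0 + 0 | 0 :: stopped
  t4 = b.0 :: —b→ t5
  t5 = 0 :: stopped
Run σ = ⟨bbb⟩ on P: start {s0}
  [1] b ⇒ {s1}
  [2] b ⇒ {s2, s3}
  [3] b ⇒ {s4}
  — P admits the full trace.
Run σ = ⟨bbb⟩ on Q: start {t0}
  [1] b ⇒ {t1}
  [2] b ⇒ {t3}
  [3] b ⇒ ∅  — Q cannot continue

bbb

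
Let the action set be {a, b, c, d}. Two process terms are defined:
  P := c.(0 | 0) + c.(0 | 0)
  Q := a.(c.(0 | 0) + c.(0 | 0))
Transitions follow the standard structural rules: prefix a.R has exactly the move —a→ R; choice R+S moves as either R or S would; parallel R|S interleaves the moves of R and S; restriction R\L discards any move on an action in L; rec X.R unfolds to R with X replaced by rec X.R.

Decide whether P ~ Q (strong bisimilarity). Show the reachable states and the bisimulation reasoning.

not bisimilar

LTS(P): 2 reachable states
  u0 = c.(0 | 0) + c.(0 | 0) has moves -c-> u1
  u1 = 0 | 0 has moves ∅
LTS(Q): 3 reachable states
  v0 = a.(c.(0 | 0) + c.(0 | 0)) has moves -a-> v1
  v1 = c.(0 | 0) + c.(0 | 0) has moves -c-> v2
  v2 = 0 | 0 has moves ∅
Coarsest stable partition (strong bisimilarity classes):
  B0 = {u0, v1}
  B1 = {u1, v2}
  B2 = {v0}
u0 ∈ B0, v0 ∈ B2 → different blocks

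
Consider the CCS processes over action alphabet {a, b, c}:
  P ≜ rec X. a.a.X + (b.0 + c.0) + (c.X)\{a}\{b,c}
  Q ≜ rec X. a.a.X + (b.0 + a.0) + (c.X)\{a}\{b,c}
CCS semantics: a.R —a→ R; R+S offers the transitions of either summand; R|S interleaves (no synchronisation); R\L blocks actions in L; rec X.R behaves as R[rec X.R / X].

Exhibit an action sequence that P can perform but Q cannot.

c

LTS(P): 3 reachable states
  u0 = rec X. a.a.X + (b.0 + c.0) + (c.X)\{a}\{b,c} | =a=> u1, =b=> u2, =c=> u2
  u1 = a.(rec X. a.a.X + (b.0 + c.0) + (c.X)\{a}\{b,c}) | =a=> u0
  u2 = 0 | (no moves)
LTS(Q): 3 reachable states
  v0 = rec X. a.a.X + (b.0 + a.0) + (c.X)\{a}\{b,c} | =a=> v1, =a=> v2, =b=> v1
  v1 = 0 | (no moves)
  v2 = a.(rec X. a.a.X + (b.0 + a.0) + (c.X)\{a}\{b,c}) | =a=> v0
Executing c from P (initial set {u0}):
  after c @ step 1: {u2}
  — P admits the full trace.
Executing c from Q (initial set {v0}):
  after c @ step 1: no successor for Q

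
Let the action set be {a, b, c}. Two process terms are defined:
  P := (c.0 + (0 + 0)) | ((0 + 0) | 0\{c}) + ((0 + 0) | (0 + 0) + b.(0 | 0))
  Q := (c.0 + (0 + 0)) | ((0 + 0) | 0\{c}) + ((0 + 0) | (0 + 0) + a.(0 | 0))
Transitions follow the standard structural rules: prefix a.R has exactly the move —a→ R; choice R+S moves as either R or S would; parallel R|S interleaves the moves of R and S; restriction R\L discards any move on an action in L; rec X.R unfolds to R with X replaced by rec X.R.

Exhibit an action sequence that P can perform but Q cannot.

LTS(P): 3 reachable states
  m0 = (c.0 + (0 + 0)) | ((0 + 0) | 0\{c}) + ((0 + 0) | (0 + 0) + b.(0 | 0)) ⊢ =b=> m1, =c=> m2
  m1 = 0 | 0 ⊢ (no moves)
  m2 = 0 | ((0 + 0) | 0\{c}) ⊢ (no moves)
LTS(Q): 3 reachable states
  n0 = (c.0 + (0 + 0)) | ((0 + 0) | 0\{c}) + ((0 + 0) | (0 + 0) + a.(0 | 0)) ⊢ =a=> n1, =c=> n2
  n1 = 0 | 0 ⊢ (no moves)
  n2 = 0 | ((0 + 0) | 0\{c}) ⊢ (no moves)
Run σ = ⟨b⟩ on P: start {m0}
  step 1 (b): {m1}
  P completes σ.
Run σ = ⟨b⟩ on Q: start {n0}
  step 1 (b): ∅  — Q cannot continue

b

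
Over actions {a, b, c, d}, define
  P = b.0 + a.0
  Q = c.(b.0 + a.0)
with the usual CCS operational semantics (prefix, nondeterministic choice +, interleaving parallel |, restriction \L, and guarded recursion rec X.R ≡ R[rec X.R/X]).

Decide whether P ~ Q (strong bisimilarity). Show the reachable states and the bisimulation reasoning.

P's transition system — 2 states:
  m0 = b.0 + a.0 | =a=> m1, =b=> m1
  m1 = 0 | stopped
Q's transition system — 3 states:
  n0 = c.(b.0 + a.0) | =c=> n1
  n1 = b.0 + a.0 | =a=> n2, =b=> n2
  n2 = 0 | stopped
Bisimilarity quotient blocks:
  B0 = {m0, n1}
  B1 = {m1, n2}
  B2 = {n0}
m0 ∈ B0, n0 ∈ B2 → different blocks

not bisimilar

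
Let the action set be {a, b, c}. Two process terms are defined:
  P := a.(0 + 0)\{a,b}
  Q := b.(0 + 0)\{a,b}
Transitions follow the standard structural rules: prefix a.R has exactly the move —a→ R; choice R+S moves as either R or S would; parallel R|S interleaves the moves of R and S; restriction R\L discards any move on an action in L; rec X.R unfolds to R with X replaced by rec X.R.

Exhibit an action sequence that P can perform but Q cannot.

a

Reachable graph of P (2 states):
  p0 = a.(0 + 0)\{a,b} → —a→ p1
  p1 = (0 + 0)\{a,b} → stopped
Reachable graph of Q (2 states):
  q0 = b.(0 + 0)\{a,b} → —b→ q1
  q1 = (0 + 0)\{a,b} → stopped
Executing a from P (initial set {p0}):
  [1] a ⇒ {p1}
  ✓ P
Executing a from Q (initial set {q0}):
  [1] a ⇒ ∅ (Q stuck)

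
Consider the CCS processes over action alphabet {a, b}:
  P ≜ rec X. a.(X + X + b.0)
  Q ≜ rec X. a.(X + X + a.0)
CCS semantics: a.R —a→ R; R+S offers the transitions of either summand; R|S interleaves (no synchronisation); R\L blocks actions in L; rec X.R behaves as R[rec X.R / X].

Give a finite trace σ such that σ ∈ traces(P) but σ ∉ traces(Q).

ab

P's transition system — 3 states:
  p0 = rec X. a.(X + X + b.0) ⊢ --a--▸ p1
  p1 = (rec X. a.(X + X + b.0)) + (rec X. a.(X + X + b.0)) + b.0 ⊢ --a--▸ p1, --b--▸ p2
  p2 = 0 ⊢ ·
Q's transition system — 3 states:
  q0 = rec X. a.(X + X + a.0) ⊢ --a--▸ q1
  q1 = (rec X. a.(X + X + a.0)) + (rec X. a.(X + X + a.0)) + a.0 ⊢ --a--▸ q1, --a--▸ q2
  q2 = 0 ⊢ ·
Run σ = ⟨ab⟩ on P: start {p0}
  after a @ step 1: {p1}
  after b @ step 2: {p2}
  — P admits the full trace.
Run σ = ⟨ab⟩ on Q: start {q0}
  after a @ step 1: {q1}
  after b @ step 2: ∅  — Q cannot continue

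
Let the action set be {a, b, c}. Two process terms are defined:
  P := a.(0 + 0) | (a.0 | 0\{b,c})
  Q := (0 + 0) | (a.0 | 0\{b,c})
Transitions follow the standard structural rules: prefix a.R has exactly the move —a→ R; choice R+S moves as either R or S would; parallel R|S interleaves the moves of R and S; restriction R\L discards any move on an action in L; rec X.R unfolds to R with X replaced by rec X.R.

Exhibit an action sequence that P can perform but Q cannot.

aa

P's transition system — 4 states:
  u0 = a.(0 + 0) | (a.0 | 0\{b,c}) → -a-> u1, -a-> u2
  u1 = (0 + 0) | (a.0 | 0\{b,c}) → -a-> u3
  u2 = a.(0 + 0) | (0 | 0\{b,c}) → -a-> u3
  u3 = (0 + 0) | (0 | 0\{b,c}) → stopped
Q's transition system — 2 states:
  v0 = (0 + 0) | (a.0 | 0\{b,c}) → -a-> v1
  v1 = (0 + 0) | (0 | 0\{b,c}) → stopped
Trace ⟨aa⟩ through P, begin at {u0}:
  after a @ step 1: {u1, u2}
  after a @ step 2: {u3}
  P completes σ.
Trace ⟨aa⟩ through Q, begin at {v0}:
  after a @ step 1: {v1}
  after a @ step 2: no successor for Q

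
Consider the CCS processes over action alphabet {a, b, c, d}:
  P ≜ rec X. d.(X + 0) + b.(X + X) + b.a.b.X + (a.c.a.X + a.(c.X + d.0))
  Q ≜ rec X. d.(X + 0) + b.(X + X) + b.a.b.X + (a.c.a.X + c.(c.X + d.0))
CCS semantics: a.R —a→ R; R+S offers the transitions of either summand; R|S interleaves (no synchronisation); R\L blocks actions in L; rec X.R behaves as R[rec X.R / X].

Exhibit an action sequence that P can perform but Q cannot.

ad

P's transition system — 9 states:
  u0 = rec X. d.(X + 0) + b.(X + X) + b.a.b.X + (a.c.a.X + a.(c.X + d.0)) ⊢ -a-> u1, -a-> u2, -b-> u3, -b-> u4, -d-> u5
  u1 = c.(rec X. d.(X + 0) + b.(X + X) + b.a.b.X + (a.c.a.X + a.(c.X + d.0))) + d.0 ⊢ -c-> u0, -d-> u6
  u2 = c.a.(rec X. d.(X + 0) + b.(X + X) + b.a.b.X + (a.c.a.X + a.(c.X + d.0))) ⊢ -c-> u7
  u3 = (rec X. d.(X + 0) + b.(X + X) + b.a.b.X + (a.c.a.X + a.(c.X + d.0))) + (rec X. d.(X + 0) + b.(X + X) + b.a.b.X + (a.c.a.X + a.(c.X + d.0))) ⊢ -a-> u1, -a-> u2, -b-> u3, -b-> u4, -d-> u5
  u4 = a.b.(rec X. d.(X + 0) + b.(X + X) + b.a.b.X + (a.c.a.X + a.(c.X + d.0))) ⊢ -a-> u8
  u5 = (rec X. d.(X + 0) + b.(X + X) + b.a.b.X + (a.c.a.X + a.(c.X + d.0))) + 0 ⊢ -a-> u1, -a-> u2, -b-> u3, -b-> u4, -d-> u5
  u6 = 0 ⊢ stopped
  u7 = a.(rec X. d.(X + 0) + b.(X + X) + b.a.b.X + (a.c.a.X + a.(c.X + d.0))) ⊢ -a-> u0
  u8 = b.(rec X. d.(X + 0) + b.(X + X) + b.a.b.X + (a.c.a.X + a.(c.X + d.0))) ⊢ -b-> u0
Q's transition system — 9 states:
  v0 = rec X. d.(X + 0) + b.(X + X) + b.a.b.X + (a.c.a.X + c.(c.X + d.0)) ⊢ -a-> v1, -b-> v2, -b-> v3, -c-> v4, -d-> v5
  v1 = c.a.(rec X. d.(X + 0) + b.(X + X) + b.a.b.X + (a.c.a.X + c.(c.X + d.0))) ⊢ -c-> v6
  v2 = (rec X. d.(X + 0) + b.(X + X) + b.a.b.X + (a.c.a.X + c.(c.X + d.0))) + (rec X. d.(X + 0) + b.(X + X) + b.a.b.X + (a.c.a.X + c.(c.X + d.0))) ⊢ -a-> v1, -b-> v2, -b-> v3, -c-> v4, -d-> v5
  v3 = a.b.(rec X. d.(X + 0) + b.(X + X) + b.a.b.X + (a.c.a.X + c.(c.X + d.0))) ⊢ -a-> v7
  v4 = c.(rec X. d.(X + 0) + b.(X + X) + b.a.b.X + (a.c.a.X + c.(c.X + d.0))) + d.0 ⊢ -c-> v0, -d-> v8
  v5 = (rec X. d.(X + 0) + b.(X + X) + b.a.b.X + (a.c.a.X + c.(c.X + d.0))) + 0 ⊢ -a-> v1, -b-> v2, -b-> v3, -c-> v4, -d-> v5
  v6 = a.(rec X. d.(X + 0) + b.(X + X) + b.a.b.X + (a.c.a.X + c.(c.X + d.0))) ⊢ -a-> v0
  v7 = b.(rec X. d.(X + 0) + b.(X + X) + b.a.b.X + (a.c.a.X + c.(c.X + d.0))) ⊢ -b-> v0
  v8 = 0 ⊢ stopped
Executing ad from P (initial set {u0}):
  [1] a ⇒ {u1, u2}
  [2] d ⇒ {u6}
  — P admits the full trace.
Executing ad from Q (initial set {v0}):
  [1] a ⇒ {v1}
  [2] d ⇒ ∅ (Q stuck)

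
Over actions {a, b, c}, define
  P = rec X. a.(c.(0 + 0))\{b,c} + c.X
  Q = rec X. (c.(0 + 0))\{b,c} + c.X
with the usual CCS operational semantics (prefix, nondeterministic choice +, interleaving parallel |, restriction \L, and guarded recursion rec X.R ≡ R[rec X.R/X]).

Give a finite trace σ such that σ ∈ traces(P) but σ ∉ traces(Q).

P's transition system — 2 states:
  m0 = rec X. a.(c.(0 + 0))\{b,c} + c.X ⊢ -a-> m1, -c-> m0
  m1 = (c.(0 + 0))\{b,c} ⊢ deadlocked
Q's transition system — 1 states:
  n0 = rec X. (c.(0 + 0))\{b,c} + c.X ⊢ -c-> n0
Run σ = ⟨a⟩ on P: start {m0}
  step 1 (a): {m1}
  ✓ P
Run σ = ⟨a⟩ on Q: start {n0}
  step 1 (a): ∅ (Q stuck)

a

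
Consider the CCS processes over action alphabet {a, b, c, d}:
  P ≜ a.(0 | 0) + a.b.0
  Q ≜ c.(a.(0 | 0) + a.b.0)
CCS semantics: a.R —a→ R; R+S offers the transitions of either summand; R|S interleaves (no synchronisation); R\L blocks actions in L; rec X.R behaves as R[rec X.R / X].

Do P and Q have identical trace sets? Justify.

LTS(P): 4 reachable states
  p0 = a.(0 | 0) + a.b.0 | —a→ p1, —a→ p2
  p1 = 0 | 0 | ·
  p2 = b.0 | —b→ p3
  p3 = 0 | ·
LTS(Q): 5 reachable states
  q0 = c.(a.(0 | 0) + a.b.0) | —c→ q1
  q1 = a.(0 | 0) + a.b.0 | —a→ q2, —a→ q3
  q2 = 0 | 0 | ·
  q3 = b.0 | —b→ q4
  q4 = 0 | ·
Executing a from P (initial set {p0}):
  after a @ step 1: {p1, p2}
  — P admits the full trace.
Executing a from Q (initial set {q0}):
  after a @ step 1: ∅ (Q stuck)

NO — witness ⟨a⟩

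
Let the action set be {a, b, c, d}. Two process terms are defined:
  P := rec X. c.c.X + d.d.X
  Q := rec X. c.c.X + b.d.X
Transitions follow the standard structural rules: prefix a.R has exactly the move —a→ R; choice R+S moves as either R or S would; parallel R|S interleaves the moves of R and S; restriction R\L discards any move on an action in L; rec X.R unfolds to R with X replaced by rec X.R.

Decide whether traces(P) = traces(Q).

trace-distinct — witness ⟨d⟩

Reachable graph of P (3 states):
  m0 = rec X. c.c.X + d.d.X :: =c=> m1, =d=> m2
  m1 = c.(rec X. c.c.X + d.d.X) :: =c=> m0
  m2 = d.(rec X. c.c.X + d.d.X) :: =d=> m0
Reachable graph of Q (3 states):
  n0 = rec X. c.c.X + b.d.X :: =b=> n1, =c=> n2
  n1 = d.(rec X. c.c.X + b.d.X) :: =d=> n0
  n2 = c.(rec X. c.c.X + b.d.X) :: =c=> n0
Run σ = ⟨d⟩ on P: start {m0}
  after d @ step 1: {m2}
  — P admits the full trace.
Run σ = ⟨d⟩ on Q: start {n0}
  after d @ step 1: ∅  — Q cannot continue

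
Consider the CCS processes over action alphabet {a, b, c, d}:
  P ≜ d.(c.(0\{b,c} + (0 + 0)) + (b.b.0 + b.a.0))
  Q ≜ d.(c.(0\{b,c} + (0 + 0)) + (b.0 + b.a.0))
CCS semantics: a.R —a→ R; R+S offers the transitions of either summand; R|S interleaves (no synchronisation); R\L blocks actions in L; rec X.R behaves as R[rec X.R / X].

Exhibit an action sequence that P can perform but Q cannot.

P's transition system — 6 states:
  u0 = d.(c.(0\{b,c} + (0 + 0)) + (b.b.0 + b.a.0)) has moves -d-> u1
  u1 = c.(0\{b,c} + (0 + 0)) + (b.b.0 + b.a.0) has moves -b-> u2, -b-> u3, -c-> u4
  u2 = a.0 has moves -a-> u5
  u3 = b.0 has moves -b-> u5
  u4 = 0\{b,c} + (0 + 0) has moves ·
  u5 = 0 has moves ·
Q's transition system — 5 states:
  v0 = d.(c.(0\{b,c} + (0 + 0)) + (b.0 + b.a.0)) has moves -d-> v1
  v1 = c.(0\{b,c} + (0 + 0)) + (b.0 + b.a.0) has moves -b-> v2, -b-> v3, -c-> v4
  v2 = 0 has moves ·
  v3 = a.0 has moves -a-> v2
  v4 = 0\{b,c} + (0 + 0) has moves ·
Executing dbb from P (initial set {u0}):
  step 1 (d): {u1}
  step 2 (b): {u2, u3}
  step 3 (b): {u5}
  ✓ P
Executing dbb from Q (initial set {v0}):
  step 1 (d): {v1}
  step 2 (b): {v2, v3}
  step 3 (b): no successor for Q

dbb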